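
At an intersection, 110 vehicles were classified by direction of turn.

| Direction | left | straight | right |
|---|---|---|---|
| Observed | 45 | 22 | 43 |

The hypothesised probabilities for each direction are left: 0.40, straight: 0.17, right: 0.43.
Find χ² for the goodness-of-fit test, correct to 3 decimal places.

0.996

Expected counts E_i = n·p_i: 110×0.40 = 44, 110×0.17 = 18.7, 110×0.43 = 47.3.
cat           O        E   (O−E)²/E
left         45       44     0.0227
straight     22     18.7     0.5824
right        43     47.3     0.3909
Sum = 0.996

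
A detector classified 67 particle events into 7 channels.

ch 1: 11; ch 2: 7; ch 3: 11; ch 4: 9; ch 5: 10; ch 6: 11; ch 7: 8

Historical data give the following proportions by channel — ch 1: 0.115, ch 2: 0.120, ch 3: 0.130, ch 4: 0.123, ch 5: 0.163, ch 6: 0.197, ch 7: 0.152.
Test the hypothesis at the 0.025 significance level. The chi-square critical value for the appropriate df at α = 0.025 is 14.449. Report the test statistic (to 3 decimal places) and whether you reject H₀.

3.128; do not reject

Expected counts E_i = n·p_i: 67×0.115 = 7.705, 67×0.120 = 8.04, 67×0.130 = 8.71, 67×0.123 = 8.241, 67×0.163 = 10.921, 67×0.197 = 13.199, 67×0.152 = 10.184.
ch 1: (11 − 7.705)²/7.705 = 10.857025/7.705 = 1.4091
ch 2: (7 − 8.04)²/8.04 = 1.0816/8.04 = 0.1345
ch 3: (11 − 8.71)²/8.71 = 5.2441/8.71 = 0.6021
ch 4: (9 − 8.241)²/8.241 = 0.576081/8.241 = 0.0699
ch 5: (10 − 10.921)²/10.921 = 0.848241/10.921 = 0.0777
ch 6: (11 − 13.199)²/13.199 = 4.835601/13.199 = 0.3664
ch 7: (8 − 10.184)²/10.184 = 4.769856/10.184 = 0.4684
Sum = 3.128
df = 6. Since 3.128 < 14.449, we do not reject H₀.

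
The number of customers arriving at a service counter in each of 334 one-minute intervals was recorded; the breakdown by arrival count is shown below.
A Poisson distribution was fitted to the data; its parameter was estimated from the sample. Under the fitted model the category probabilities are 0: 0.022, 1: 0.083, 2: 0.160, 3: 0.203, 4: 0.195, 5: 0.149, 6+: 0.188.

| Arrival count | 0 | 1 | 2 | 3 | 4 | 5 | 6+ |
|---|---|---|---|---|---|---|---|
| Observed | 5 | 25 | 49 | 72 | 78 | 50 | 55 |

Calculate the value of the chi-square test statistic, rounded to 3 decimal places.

Expected counts E_i = n·p_i: 334×0.022 = 7.348, 334×0.083 = 27.722, 334×0.160 = 53.44, 334×0.203 = 67.802, 334×0.195 = 65.13, 334×0.149 = 49.766, 334×0.188 = 62.792.
cat         O        E   (O−E)²/E
0           5    7.348     0.7503
1          25   27.722     0.2673
2          49    53.44     0.3689
3          72   67.802     0.2599
4          78    65.13     2.5432
5          50   49.766     0.0011
6+         55   62.792     0.9669
Sum = 5.158

5.158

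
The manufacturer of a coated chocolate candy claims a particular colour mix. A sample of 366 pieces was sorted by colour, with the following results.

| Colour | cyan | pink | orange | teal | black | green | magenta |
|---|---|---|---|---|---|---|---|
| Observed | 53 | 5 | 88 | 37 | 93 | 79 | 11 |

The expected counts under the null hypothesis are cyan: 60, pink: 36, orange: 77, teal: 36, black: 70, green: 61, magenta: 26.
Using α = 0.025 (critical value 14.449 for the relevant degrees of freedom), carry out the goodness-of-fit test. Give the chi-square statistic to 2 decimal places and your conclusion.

50.63; reject

cyan: (53 − 60)²/60 = 49/60 = 0.817
pink: (5 − 36)²/36 = 961/36 = 26.694
orange: (88 − 77)²/77 = 121/77 = 1.571
teal: (37 − 36)²/36 = 1/36 = 0.028
black: (93 − 70)²/70 = 529/70 = 7.557
green: (79 − 61)²/61 = 324/61 = 5.311
magenta: (11 − 26)²/26 = 225/26 = 8.654
Sum = 50.63
df = 6. Since 50.63 > 14.449, we reject H₀.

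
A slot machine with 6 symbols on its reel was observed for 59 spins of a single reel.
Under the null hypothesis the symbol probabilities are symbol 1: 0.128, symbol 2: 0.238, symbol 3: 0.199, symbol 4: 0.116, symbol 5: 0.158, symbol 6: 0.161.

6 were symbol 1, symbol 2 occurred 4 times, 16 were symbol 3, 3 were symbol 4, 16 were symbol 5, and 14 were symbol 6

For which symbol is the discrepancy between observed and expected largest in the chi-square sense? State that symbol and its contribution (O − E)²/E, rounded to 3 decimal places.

Expected counts E_i = n·p_i: 59×0.128 = 7.552, 59×0.238 = 14.042, 59×0.199 = 11.741, 59×0.116 = 6.844, 59×0.158 = 9.322, 59×0.161 = 9.499.
χ² = (6−7.552)²/7.552 + (4−14.042)²/14.042 + (16−11.741)²/11.741 + (3−6.844)²/6.844 + (16−9.322)²/9.322 + (14−9.499)²/9.499
   = 0.3189 + 7.1814 + 1.5449 + 2.1590 + 4.7839 + 2.1328
The largest term is for symbol 2: 7.181.

symbol 2, 7.181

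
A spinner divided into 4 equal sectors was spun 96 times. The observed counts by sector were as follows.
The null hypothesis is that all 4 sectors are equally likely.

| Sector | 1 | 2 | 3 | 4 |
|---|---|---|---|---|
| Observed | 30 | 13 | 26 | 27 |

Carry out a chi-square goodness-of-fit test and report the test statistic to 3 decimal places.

7.083

Under H₀ each category has probability 1/4, so each expected count is 96/4 = 24.
cat         O        E   (O−E)²/E
1          30       24     1.5000
2          13       24     5.0417
3          26       24     0.1667
4          27       24     0.3750
Sum = 7.083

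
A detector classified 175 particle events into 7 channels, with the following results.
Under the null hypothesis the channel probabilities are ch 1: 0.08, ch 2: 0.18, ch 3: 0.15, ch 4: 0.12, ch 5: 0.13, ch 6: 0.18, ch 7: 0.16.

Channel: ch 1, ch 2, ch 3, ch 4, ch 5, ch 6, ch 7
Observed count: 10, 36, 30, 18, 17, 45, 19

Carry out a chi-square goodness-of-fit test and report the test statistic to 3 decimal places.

Expected counts E_i = n·p_i: 175×0.08 = 14, 175×0.18 = 31.5, 175×0.15 = 26.25, 175×0.12 = 21, 175×0.13 = 22.75, 175×0.18 = 31.5, 175×0.16 = 28.
ch 1: (10 − 14)²/14 = 16/14 = 1.1429
ch 2: (36 − 31.5)²/31.5 = 20.25/31.5 = 0.6429
ch 3: (30 − 26.25)²/26.25 = 14.0625/26.25 = 0.5357
ch 4: (18 − 21)²/21 = 9/21 = 0.4286
ch 5: (17 − 22.75)²/22.75 = 33.0625/22.75 = 1.4533
ch 6: (45 − 31.5)²/31.5 = 182.25/31.5 = 5.7857
ch 7: (19 − 28)²/28 = 81/28 = 2.8929
Sum = 12.882

12.882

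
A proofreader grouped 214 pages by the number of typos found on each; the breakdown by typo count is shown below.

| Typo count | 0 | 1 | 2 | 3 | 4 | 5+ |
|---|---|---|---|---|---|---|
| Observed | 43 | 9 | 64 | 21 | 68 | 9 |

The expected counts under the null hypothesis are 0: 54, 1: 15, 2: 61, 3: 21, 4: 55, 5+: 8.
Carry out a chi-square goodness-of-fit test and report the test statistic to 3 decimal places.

7.986

χ² = (43−54)²/54 + (9−15)²/15 + (64−61)²/61 + (21−21)²/21 + (68−55)²/55 + (9−8)²/8
   = 2.2407 + 2.4000 + 0.1475 + 0.0000 + 3.0727 + 0.1250
Sum = 7.986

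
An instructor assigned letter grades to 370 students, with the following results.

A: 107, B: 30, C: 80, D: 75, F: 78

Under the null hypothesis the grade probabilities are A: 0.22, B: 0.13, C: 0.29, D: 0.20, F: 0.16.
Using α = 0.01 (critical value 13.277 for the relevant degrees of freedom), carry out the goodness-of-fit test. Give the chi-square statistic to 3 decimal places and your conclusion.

Expected counts E_i = n·p_i: 370×0.22 = 81.4, 370×0.13 = 48.1, 370×0.29 = 107.3, 370×0.20 = 74, 370×0.16 = 59.2.
χ² = (107−81.4)²/81.4 + (30−48.1)²/48.1 + (80−107.3)²/107.3 + (75−74)²/74 + (78−59.2)²/59.2
   = 8.0511 + 6.8110 + 6.9459 + 0.0135 + 5.9703
Sum = 27.792
df = 4. Since 27.792 > 13.277, we reject H₀.

27.792; reject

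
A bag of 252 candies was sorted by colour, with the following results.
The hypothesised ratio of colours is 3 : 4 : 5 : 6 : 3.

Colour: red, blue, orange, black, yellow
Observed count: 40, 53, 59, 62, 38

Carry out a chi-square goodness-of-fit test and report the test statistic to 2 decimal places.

Ratio total = 21. Expected counts: 252×3/21 = 36, 252×4/21 = 48, 252×5/21 = 60, 252×6/21 = 72, 252×3/21 = 36.
cat         O        E   (O−E)²/E
red        40       36      0.444
blue       53       48      0.521
orange     59       60      0.017
black      62       72      1.389
yellow     38       36      0.111
Sum = 2.48

2.48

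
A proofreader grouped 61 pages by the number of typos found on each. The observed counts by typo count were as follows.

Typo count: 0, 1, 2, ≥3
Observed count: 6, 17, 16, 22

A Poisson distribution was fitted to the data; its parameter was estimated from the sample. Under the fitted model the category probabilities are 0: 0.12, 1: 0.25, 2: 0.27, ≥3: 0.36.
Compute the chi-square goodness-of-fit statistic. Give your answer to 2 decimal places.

Expected counts E_i = n·p_i: 61×0.12 = 7.32, 61×0.25 = 15.25, 61×0.27 = 16.47, 61×0.36 = 21.96.
0: (6 − 7.32)²/7.32 = 1.7424/7.32 = 0.238
1: (17 − 15.25)²/15.25 = 3.0625/15.25 = 0.201
2: (16 − 16.47)²/16.47 = 0.2209/16.47 = 0.013
≥3: (22 − 21.96)²/21.96 = 0.0016/21.96 = 0.000
Sum = 0.45

0.45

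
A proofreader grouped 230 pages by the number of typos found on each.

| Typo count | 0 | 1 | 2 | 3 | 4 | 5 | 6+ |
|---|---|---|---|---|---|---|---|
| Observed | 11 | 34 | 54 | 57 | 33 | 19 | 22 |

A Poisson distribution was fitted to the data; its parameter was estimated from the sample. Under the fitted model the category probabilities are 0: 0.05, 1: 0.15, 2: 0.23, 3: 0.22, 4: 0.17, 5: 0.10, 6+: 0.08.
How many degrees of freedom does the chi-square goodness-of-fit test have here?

5

There are k = 7 categories and 1 parameter estimated from the data, so df = 7 − 1 − 1 = 5.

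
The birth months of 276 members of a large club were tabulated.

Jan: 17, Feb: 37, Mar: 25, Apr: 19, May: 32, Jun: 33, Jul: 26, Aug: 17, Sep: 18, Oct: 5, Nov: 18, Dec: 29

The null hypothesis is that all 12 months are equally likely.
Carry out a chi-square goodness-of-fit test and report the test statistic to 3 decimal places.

38.609

Expected count for each of the 12 categories: 276/12 = 23.
cat         O        E   (O−E)²/E
Jan        17       23     1.5652
Feb        37       23     8.5217
Mar        25       23     0.1739
Apr        19       23     0.6957
May        32       23     3.5217
Jun        33       23     4.3478
Jul        26       23     0.3913
Aug        17       23     1.5652
Sep        18       23     1.0870
Oct         5       23    14.0870
Nov        18       23     1.0870
Dec        29       23     1.5652
Sum = 38.609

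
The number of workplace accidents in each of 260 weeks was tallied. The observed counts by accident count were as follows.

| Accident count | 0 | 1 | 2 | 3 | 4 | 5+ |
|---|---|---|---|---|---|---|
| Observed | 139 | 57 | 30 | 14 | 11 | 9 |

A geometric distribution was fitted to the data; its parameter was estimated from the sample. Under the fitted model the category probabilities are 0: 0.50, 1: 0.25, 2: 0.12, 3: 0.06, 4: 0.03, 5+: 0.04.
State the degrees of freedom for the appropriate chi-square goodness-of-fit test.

There are k = 6 categories and 1 parameter estimated from the data, so df = 6 − 1 − 1 = 4.

4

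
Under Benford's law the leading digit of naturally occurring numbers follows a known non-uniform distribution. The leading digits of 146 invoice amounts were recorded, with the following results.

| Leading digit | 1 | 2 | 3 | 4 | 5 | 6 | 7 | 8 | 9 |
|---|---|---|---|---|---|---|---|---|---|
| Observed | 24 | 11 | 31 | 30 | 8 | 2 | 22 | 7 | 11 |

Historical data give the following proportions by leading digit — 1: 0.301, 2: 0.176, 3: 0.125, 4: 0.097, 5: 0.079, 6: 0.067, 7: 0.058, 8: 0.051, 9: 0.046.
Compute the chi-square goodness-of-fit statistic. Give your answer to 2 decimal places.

Expected counts E_i = n·p_i: 146×0.301 = 43.946, 146×0.176 = 25.696, 146×0.125 = 18.25, 146×0.097 = 14.162, 146×0.079 = 11.534, 146×0.067 = 9.782, 146×0.058 = 8.468, 146×0.051 = 7.446, 146×0.046 = 6.716.
χ² = (24−43.946)²/43.946 + (11−25.696)²/25.696 + (31−18.25)²/18.25 + (30−14.162)²/14.162 + (8−11.534)²/11.534 + (2−9.782)²/9.782 + (22−8.468)²/8.468 + (7−7.446)²/7.446 + (11−6.716)²/6.716
   = 9.053 + 8.405 + 8.908 + 17.712 + 1.083 + 6.191 + 21.624 + 0.027 + 2.733
Sum = 75.74

75.74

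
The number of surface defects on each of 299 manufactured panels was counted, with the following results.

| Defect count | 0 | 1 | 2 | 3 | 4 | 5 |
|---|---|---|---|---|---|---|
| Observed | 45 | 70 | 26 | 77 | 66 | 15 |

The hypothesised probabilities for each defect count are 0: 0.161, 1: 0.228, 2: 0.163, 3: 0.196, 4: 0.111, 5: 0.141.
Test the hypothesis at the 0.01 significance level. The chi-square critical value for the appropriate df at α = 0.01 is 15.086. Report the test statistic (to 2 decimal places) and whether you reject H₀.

66.57; reject

Expected counts E_i = n·p_i: 299×0.161 = 48.139, 299×0.228 = 68.172, 299×0.163 = 48.737, 299×0.196 = 58.604, 299×0.111 = 33.189, 299×0.141 = 42.159.
0: (45 − 48.139)²/48.139 = 9.853321/48.139 = 0.205
1: (70 − 68.172)²/68.172 = 3.341584/68.172 = 0.049
2: (26 − 48.737)²/48.737 = 516.971169/48.737 = 10.607
3: (77 − 58.604)²/58.604 = 338.412816/58.604 = 5.775
4: (66 − 33.189)²/33.189 = 1076.561721/33.189 = 32.437
5: (15 − 42.159)²/42.159 = 737.611281/42.159 = 17.496
Sum = 66.57
df = 5. Since 66.57 > 15.086, we reject H₀.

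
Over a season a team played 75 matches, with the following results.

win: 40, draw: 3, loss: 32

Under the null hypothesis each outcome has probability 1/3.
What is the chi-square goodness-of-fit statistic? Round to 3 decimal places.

Under H₀ each category has probability 1/3, so each expected count is 75/3 = 25.
χ² = (40−25)²/25 + (3−25)²/25 + (32−25)²/25
   = 9.0000 + 19.3600 + 1.9600
Sum = 30.320

30.320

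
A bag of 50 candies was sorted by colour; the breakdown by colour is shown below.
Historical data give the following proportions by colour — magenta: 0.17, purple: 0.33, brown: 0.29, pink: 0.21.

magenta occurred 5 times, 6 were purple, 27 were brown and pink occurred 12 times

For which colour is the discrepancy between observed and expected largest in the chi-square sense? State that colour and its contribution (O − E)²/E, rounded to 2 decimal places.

brown, 10.78

Expected counts E_i = n·p_i: 50×0.17 = 8.5, 50×0.33 = 16.5, 50×0.29 = 14.5, 50×0.21 = 10.5.
cat          O        E   (O−E)²/E
magenta      5      8.5      1.441
purple       6     16.5      6.682
brown       27     14.5     10.776
pink        12     10.5      0.214
The largest term is for brown: 10.78.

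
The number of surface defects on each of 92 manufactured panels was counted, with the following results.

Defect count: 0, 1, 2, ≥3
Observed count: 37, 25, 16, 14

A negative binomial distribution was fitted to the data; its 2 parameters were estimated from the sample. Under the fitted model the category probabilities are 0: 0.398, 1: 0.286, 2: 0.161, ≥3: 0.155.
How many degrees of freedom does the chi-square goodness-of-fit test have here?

There are k = 4 categories and 2 parameters estimated from the data, so df = 4 − 1 − 2 = 1.

1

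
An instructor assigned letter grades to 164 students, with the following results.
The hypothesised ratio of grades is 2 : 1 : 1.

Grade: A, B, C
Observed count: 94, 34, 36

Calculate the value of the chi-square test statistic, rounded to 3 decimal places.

Ratio total = 4. Expected counts: 164×2/4 = 82, 164×1/4 = 41, 164×1/4 = 41.
A: (94 − 82)²/82 = 144/82 = 1.7561
B: (34 − 41)²/41 = 49/41 = 1.1951
C: (36 − 41)²/41 = 25/41 = 0.6098
Sum = 3.561

3.561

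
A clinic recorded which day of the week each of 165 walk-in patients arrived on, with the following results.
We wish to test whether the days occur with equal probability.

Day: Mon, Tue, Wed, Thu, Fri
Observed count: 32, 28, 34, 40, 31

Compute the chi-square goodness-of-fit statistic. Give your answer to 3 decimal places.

Expected count for each of the 5 categories: 165/5 = 33.
Mon: (32 − 33)²/33 = 1/33 = 0.0303
Tue: (28 − 33)²/33 = 25/33 = 0.7576
Wed: (34 − 33)²/33 = 1/33 = 0.0303
Thu: (40 − 33)²/33 = 49/33 = 1.4848
Fri: (31 − 33)²/33 = 4/33 = 0.1212
Sum = 2.424

2.424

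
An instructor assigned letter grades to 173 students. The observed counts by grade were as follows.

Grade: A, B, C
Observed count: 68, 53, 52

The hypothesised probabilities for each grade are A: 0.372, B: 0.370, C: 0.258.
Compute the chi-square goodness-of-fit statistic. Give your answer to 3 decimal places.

Expected counts E_i = n·p_i: 173×0.372 = 64.356, 173×0.370 = 64.01, 173×0.258 = 44.634.
cat         O        E   (O−E)²/E
A          68   64.356     0.2063
B          53    64.01     1.8938
C          52   44.634     1.2156
Sum = 3.316

3.316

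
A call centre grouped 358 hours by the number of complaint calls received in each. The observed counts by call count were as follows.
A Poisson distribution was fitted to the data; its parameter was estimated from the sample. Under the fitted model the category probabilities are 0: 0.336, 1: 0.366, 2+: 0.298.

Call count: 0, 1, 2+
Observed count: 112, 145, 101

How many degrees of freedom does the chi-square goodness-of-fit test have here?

1

There are k = 3 categories and 1 parameter estimated from the data, so df = 3 − 1 − 1 = 1.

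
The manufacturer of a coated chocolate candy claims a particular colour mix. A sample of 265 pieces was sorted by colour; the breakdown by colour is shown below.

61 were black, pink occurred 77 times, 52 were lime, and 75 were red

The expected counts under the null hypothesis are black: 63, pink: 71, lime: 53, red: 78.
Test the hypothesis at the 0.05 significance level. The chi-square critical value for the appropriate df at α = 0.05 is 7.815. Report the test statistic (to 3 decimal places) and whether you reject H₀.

0.705; do not reject

black: (61 − 63)²/63 = 4/63 = 0.0635
pink: (77 − 71)²/71 = 36/71 = 0.5070
lime: (52 − 53)²/53 = 1/53 = 0.0189
red: (75 − 78)²/78 = 9/78 = 0.1154
Sum = 0.705
df = 3. Since 0.705 < 7.815, we do not reject H₀.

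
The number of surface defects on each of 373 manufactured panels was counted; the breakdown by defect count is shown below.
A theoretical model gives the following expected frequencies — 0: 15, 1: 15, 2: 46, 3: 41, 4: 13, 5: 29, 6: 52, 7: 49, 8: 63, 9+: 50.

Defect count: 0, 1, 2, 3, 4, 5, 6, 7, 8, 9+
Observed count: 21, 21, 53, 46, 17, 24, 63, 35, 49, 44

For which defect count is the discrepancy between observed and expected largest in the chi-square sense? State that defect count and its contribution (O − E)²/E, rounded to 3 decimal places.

7, 4.000

cat         O        E   (O−E)²/E
0          21       15     2.4000
1          21       15     2.4000
2          53       46     1.0652
3          46       41     0.6098
4          17       13     1.2308
5          24       29     0.8621
6          63       52     2.3269
7          35       49     4.0000
8          49       63     3.1111
9+         44       50     0.7200
The largest term is for 7: 4.000.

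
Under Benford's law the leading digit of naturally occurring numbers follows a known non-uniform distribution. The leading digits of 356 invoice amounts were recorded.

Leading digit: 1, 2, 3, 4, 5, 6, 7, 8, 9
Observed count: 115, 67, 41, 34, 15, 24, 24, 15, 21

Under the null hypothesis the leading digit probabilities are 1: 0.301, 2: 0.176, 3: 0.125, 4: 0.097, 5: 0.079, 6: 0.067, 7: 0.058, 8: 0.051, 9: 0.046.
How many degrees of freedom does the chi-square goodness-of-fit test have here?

There are k = 9 categories and no parameters were estimated from the data, so df = 9 − 1 = 8.

8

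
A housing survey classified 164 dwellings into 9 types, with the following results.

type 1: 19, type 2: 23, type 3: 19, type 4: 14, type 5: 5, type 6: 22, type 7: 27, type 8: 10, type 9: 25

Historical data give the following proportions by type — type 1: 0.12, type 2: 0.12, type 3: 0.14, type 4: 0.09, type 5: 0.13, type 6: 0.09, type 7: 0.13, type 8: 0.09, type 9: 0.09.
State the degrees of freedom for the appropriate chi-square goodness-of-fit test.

There are k = 9 categories and no parameters were estimated from the data, so df = 9 − 1 = 8.

8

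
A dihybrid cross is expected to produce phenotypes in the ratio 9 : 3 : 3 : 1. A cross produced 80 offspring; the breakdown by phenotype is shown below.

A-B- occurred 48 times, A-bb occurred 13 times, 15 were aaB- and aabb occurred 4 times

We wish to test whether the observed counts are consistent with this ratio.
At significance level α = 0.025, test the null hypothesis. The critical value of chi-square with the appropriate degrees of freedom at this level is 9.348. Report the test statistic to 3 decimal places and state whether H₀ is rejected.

Ratio total = 16. Expected counts: 80×9/16 = 45, 80×3/16 = 15, 80×3/16 = 15, 80×1/16 = 5.
A-B-: (48 − 45)²/45 = 9/45 = 0.2000
A-bb: (13 − 15)²/15 = 4/15 = 0.2667
aaB-: (15 − 15)²/15 = 0/15 = 0.0000
aabb: (4 − 5)²/5 = 1/5 = 0.2000
Sum = 0.667
df = 3. Since 0.667 < 9.348, we do not reject H₀.

0.667; do not reject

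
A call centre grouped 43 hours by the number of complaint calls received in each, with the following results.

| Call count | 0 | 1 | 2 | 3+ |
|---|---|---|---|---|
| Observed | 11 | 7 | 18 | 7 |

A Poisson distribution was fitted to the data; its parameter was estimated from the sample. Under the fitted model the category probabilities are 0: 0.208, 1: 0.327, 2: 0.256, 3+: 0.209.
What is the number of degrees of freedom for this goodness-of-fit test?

2

There are k = 4 categories and 1 parameter estimated from the data, so df = 4 − 1 − 1 = 2.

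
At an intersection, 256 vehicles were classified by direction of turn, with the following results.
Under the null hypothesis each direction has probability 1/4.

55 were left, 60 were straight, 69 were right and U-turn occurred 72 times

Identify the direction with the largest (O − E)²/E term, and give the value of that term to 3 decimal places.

left, 1.266

Under H₀ each category has probability 1/4, so each expected count is 256/4 = 64.
cat           O        E   (O−E)²/E
left         55       64     1.2656
straight     60       64     0.2500
right        69       64     0.3906
U-turn       72       64     1.0000
The largest term is for left: 1.266.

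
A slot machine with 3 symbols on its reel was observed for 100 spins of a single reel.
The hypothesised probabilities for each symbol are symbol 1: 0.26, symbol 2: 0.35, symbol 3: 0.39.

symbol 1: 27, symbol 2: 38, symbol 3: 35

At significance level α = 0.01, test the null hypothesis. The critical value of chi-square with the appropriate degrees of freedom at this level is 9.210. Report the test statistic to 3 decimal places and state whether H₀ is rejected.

Expected counts E_i = n·p_i: 100×0.26 = 26, 100×0.35 = 35, 100×0.39 = 39.
symbol 1: (27 − 26)²/26 = 1/26 = 0.0385
symbol 2: (38 − 35)²/35 = 9/35 = 0.2571
symbol 3: (35 − 39)²/39 = 16/39 = 0.4103
Sum = 0.706
df = 2. Since 0.706 < 9.210, we do not reject H₀.

0.706; do not reject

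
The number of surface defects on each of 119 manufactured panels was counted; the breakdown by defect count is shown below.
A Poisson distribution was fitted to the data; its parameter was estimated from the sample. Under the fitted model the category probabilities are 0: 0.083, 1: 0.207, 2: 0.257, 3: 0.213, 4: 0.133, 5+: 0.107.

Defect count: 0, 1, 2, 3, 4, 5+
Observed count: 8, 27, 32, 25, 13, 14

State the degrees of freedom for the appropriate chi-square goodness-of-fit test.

4

There are k = 6 categories and 1 parameter estimated from the data, so df = 6 − 1 − 1 = 4.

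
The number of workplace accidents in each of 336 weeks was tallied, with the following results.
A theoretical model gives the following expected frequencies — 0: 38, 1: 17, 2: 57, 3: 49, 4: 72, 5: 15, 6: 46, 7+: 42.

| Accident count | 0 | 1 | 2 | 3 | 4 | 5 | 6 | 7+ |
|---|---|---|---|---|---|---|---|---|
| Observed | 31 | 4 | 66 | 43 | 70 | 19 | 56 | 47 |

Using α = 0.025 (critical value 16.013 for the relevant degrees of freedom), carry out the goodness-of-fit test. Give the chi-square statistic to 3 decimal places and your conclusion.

0: (31 − 38)²/38 = 49/38 = 1.2895
1: (4 − 17)²/17 = 169/17 = 9.9412
2: (66 − 57)²/57 = 81/57 = 1.4211
3: (43 − 49)²/49 = 36/49 = 0.7347
4: (70 − 72)²/72 = 4/72 = 0.0556
5: (19 − 15)²/15 = 16/15 = 1.0667
6: (56 − 46)²/46 = 100/46 = 2.1739
7+: (47 − 42)²/42 = 25/42 = 0.5952
Sum = 17.278
df = 7. Since 17.278 > 16.013, we reject H₀.

17.278; reject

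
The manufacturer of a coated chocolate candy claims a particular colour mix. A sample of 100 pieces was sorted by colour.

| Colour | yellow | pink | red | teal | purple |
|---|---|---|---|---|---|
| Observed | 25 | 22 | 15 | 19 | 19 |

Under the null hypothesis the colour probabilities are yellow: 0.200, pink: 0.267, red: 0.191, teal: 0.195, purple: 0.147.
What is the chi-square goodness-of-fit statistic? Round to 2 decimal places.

Expected counts E_i = n·p_i: 100×0.200 = 20, 100×0.267 = 26.7, 100×0.191 = 19.1, 100×0.195 = 19.5, 100×0.147 = 14.7.
χ² = (25−20)²/20 + (22−26.7)²/26.7 + (15−19.1)²/19.1 + (19−19.5)²/19.5 + (19−14.7)²/14.7
   = 1.250 + 0.827 + 0.880 + 0.013 + 1.258
Sum = 4.23

4.23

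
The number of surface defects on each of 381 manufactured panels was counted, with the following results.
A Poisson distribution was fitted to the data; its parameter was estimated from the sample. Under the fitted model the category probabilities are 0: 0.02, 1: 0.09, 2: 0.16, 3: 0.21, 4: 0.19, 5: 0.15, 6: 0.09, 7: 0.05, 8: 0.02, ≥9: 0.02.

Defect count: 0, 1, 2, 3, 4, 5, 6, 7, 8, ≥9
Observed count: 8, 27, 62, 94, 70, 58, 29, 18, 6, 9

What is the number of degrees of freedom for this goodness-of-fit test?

There are k = 10 categories and 1 parameter estimated from the data, so df = 10 − 1 − 1 = 8.

8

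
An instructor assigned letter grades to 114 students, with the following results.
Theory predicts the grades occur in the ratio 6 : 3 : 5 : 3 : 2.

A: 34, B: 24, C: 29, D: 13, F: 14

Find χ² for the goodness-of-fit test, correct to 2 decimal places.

Ratio total = 19. Expected counts: 114×6/19 = 36, 114×3/19 = 18, 114×5/19 = 30, 114×3/19 = 18, 114×2/19 = 12.
χ² = (34−36)²/36 + (24−18)²/18 + (29−30)²/30 + (13−18)²/18 + (14−12)²/12
   = 0.111 + 2.000 + 0.033 + 1.389 + 0.333
Sum = 3.87

3.87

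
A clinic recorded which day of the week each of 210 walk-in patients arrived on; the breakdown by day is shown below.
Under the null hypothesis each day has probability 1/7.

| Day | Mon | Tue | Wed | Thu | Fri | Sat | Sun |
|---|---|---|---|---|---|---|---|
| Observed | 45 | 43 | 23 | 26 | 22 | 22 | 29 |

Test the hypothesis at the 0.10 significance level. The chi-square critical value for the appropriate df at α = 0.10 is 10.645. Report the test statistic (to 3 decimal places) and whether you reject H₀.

19.600; reject

Under H₀ each category has probability 1/7, so each expected count is 210/7 = 30.
χ² = (45−30)²/30 + (43−30)²/30 + (23−30)²/30 + (26−30)²/30 + (22−30)²/30 + (22−30)²/30 + (29−30)²/30
   = 7.5000 + 5.6333 + 1.6333 + 0.5333 + 2.1333 + 2.1333 + 0.0333
Sum = 19.600
df = 6. Since 19.600 > 10.645, we reject H₀.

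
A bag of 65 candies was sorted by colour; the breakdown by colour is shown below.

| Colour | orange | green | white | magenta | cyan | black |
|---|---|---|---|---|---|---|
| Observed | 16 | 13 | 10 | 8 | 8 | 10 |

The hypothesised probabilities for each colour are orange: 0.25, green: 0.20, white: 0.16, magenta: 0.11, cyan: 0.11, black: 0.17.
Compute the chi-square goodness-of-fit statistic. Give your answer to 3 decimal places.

0.321

Expected counts E_i = n·p_i: 65×0.25 = 16.25, 65×0.20 = 13, 65×0.16 = 10.4, 65×0.11 = 7.15, 65×0.11 = 7.15, 65×0.17 = 11.05.
orange: (16 − 16.25)²/16.25 = 0.0625/16.25 = 0.0038
green: (13 − 13)²/13 = 0/13 = 0.0000
white: (10 − 10.4)²/10.4 = 0.16/10.4 = 0.0154
magenta: (8 − 7.15)²/7.15 = 0.7225/7.15 = 0.1010
cyan: (8 − 7.15)²/7.15 = 0.7225/7.15 = 0.1010
black: (10 − 11.05)²/11.05 = 1.1025/11.05 = 0.0998
Sum = 0.321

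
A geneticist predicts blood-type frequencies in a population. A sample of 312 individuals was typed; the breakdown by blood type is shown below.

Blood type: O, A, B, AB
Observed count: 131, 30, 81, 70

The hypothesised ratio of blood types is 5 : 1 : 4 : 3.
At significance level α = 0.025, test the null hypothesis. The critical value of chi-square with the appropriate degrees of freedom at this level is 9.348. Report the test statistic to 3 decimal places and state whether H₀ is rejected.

4.908; do not reject

Ratio total = 13. Expected counts: 312×5/13 = 120, 312×1/13 = 24, 312×4/13 = 96, 312×3/13 = 72.
O: (131 − 120)²/120 = 121/120 = 1.0083
A: (30 − 24)²/24 = 36/24 = 1.5000
B: (81 − 96)²/96 = 225/96 = 2.3438
AB: (70 − 72)²/72 = 4/72 = 0.0556
Sum = 4.908
df = 3. Since 4.908 < 9.348, we do not reject H₀.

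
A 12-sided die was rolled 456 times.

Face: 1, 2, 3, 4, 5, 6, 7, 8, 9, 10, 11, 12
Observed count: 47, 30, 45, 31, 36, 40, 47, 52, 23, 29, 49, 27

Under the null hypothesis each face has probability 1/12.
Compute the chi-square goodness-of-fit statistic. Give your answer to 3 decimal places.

Under H₀ each category has probability 1/12, so each expected count is 456/12 = 38.
cat         O        E   (O−E)²/E
1          47       38     2.1316
2          30       38     1.6842
3          45       38     1.2895
4          31       38     1.2895
5          36       38     0.1053
6          40       38     0.1053
7          47       38     2.1316
8          52       38     5.1579
9          23       38     5.9211
10         29       38     2.1316
11         49       38     3.1842
12         27       38     3.1842
Sum = 28.316

28.316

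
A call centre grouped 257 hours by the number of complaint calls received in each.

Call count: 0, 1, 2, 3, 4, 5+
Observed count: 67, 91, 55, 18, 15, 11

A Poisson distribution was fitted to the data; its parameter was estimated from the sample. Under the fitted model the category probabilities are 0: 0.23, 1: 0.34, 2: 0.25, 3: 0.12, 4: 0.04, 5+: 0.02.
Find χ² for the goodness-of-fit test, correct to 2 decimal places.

16.73

Expected counts E_i = n·p_i: 257×0.23 = 59.11, 257×0.34 = 87.38, 257×0.25 = 64.25, 257×0.12 = 30.84, 257×0.04 = 10.28, 257×0.02 = 5.14.
cat         O        E   (O−E)²/E
0          67    59.11      1.053
1          91    87.38      0.150
2          55    64.25      1.332
3          18    30.84      5.346
4          15    10.28      2.167
5+         11     5.14      6.681
Sum = 16.73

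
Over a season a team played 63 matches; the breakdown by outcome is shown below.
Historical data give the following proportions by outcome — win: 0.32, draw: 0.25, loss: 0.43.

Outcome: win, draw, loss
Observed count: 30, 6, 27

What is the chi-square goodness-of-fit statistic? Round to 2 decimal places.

10.84

Expected counts E_i = n·p_i: 63×0.32 = 20.16, 63×0.25 = 15.75, 63×0.43 = 27.09.
χ² = (30−20.16)²/20.16 + (6−15.75)²/15.75 + (27−27.09)²/27.09
   = 4.803 + 6.036 + 0.000
Sum = 10.84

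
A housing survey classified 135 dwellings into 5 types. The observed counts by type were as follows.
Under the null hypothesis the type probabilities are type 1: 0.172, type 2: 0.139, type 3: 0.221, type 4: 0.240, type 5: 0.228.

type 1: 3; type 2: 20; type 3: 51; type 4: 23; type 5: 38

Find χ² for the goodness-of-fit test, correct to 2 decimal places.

Expected counts E_i = n·p_i: 135×0.172 = 23.22, 135×0.139 = 18.765, 135×0.221 = 29.835, 135×0.240 = 32.4, 135×0.228 = 30.78.
type 1: (3 − 23.22)²/23.22 = 408.8484/23.22 = 17.608
type 2: (20 − 18.765)²/18.765 = 1.525225/18.765 = 0.081
type 3: (51 − 29.835)²/29.835 = 447.957225/29.835 = 15.014
type 4: (23 − 32.4)²/32.4 = 88.36/32.4 = 2.727
type 5: (38 − 30.78)²/30.78 = 52.1284/30.78 = 1.694
Sum = 37.12

37.12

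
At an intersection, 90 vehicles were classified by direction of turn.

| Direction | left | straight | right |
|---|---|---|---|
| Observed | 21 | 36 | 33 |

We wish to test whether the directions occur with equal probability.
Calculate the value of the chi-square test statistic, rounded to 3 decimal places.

Expected count for each of the 3 categories: 90/3 = 30.
χ² = (21−30)²/30 + (36−30)²/30 + (33−30)²/30
   = 2.7000 + 1.2000 + 0.3000
Sum = 4.200

4.200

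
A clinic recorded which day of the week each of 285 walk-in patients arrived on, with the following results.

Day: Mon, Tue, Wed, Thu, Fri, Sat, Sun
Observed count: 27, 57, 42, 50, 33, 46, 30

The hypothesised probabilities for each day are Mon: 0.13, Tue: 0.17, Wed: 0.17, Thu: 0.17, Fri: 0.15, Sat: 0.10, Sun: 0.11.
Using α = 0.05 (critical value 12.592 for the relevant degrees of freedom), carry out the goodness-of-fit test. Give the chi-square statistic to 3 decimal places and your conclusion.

18.171; reject

Expected counts E_i = n·p_i: 285×0.13 = 37.05, 285×0.17 = 48.45, 285×0.17 = 48.45, 285×0.17 = 48.45, 285×0.15 = 42.75, 285×0.10 = 28.5, 285×0.11 = 31.35.
Mon: (27 − 37.05)²/37.05 = 101.0025/37.05 = 2.7261
Tue: (57 − 48.45)²/48.45 = 73.1025/48.45 = 1.5088
Wed: (42 − 48.45)²/48.45 = 41.6025/48.45 = 0.8587
Thu: (50 − 48.45)²/48.45 = 2.4025/48.45 = 0.0496
Fri: (33 − 42.75)²/42.75 = 95.0625/42.75 = 2.2237
Sat: (46 − 28.5)²/28.5 = 306.25/28.5 = 10.7456
Sun: (30 − 31.35)²/31.35 = 1.8225/31.35 = 0.0581
Sum = 18.171
df = 6. Since 18.171 > 12.592, we reject H₀.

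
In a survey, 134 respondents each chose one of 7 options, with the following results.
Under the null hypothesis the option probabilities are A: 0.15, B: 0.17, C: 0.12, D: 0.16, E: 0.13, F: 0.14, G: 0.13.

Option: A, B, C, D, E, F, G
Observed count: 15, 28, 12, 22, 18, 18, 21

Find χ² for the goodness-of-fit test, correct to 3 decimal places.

Expected counts E_i = n·p_i: 134×0.15 = 20.1, 134×0.17 = 22.78, 134×0.12 = 16.08, 134×0.16 = 21.44, 134×0.13 = 17.42, 134×0.14 = 18.76, 134×0.13 = 17.42.
cat         O        E   (O−E)²/E
A          15     20.1     1.2940
B          28    22.78     1.1962
C          12    16.08     1.0352
D          22    21.44     0.0146
E          18    17.42     0.0193
F          18    18.76     0.0308
G          21    17.42     0.7357
Sum = 4.326

4.326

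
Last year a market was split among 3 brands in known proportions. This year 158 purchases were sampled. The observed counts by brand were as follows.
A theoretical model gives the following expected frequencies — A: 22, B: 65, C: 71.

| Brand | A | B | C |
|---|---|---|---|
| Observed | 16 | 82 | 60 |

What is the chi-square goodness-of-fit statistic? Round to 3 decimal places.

7.787

χ² = (16−22)²/22 + (82−65)²/65 + (60−71)²/71
   = 1.6364 + 4.4462 + 1.7042
Sum = 7.787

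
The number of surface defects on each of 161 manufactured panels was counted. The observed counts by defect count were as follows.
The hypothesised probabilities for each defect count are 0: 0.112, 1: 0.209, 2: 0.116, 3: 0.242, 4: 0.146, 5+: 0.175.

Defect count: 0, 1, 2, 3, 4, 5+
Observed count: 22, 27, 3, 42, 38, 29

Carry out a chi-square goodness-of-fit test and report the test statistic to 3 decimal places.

Expected counts E_i = n·p_i: 161×0.112 = 18.032, 161×0.209 = 33.649, 161×0.116 = 18.676, 161×0.242 = 38.962, 161×0.146 = 23.506, 161×0.175 = 28.175.
cat         O        E   (O−E)²/E
0          22   18.032     0.8732
1          27   33.649     1.3138
2           3   18.676    13.1579
3          42   38.962     0.2369
4          38   23.506     8.9371
5+         29   28.175     0.0242
Sum = 24.543

24.543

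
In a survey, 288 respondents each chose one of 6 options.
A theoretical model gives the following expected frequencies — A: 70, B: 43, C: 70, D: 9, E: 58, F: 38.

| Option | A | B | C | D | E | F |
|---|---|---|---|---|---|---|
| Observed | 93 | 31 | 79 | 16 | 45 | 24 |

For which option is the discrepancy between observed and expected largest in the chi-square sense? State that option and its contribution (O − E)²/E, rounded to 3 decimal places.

A: (93 − 70)²/70 = 529/70 = 7.5571
B: (31 − 43)²/43 = 144/43 = 3.3488
C: (79 − 70)²/70 = 81/70 = 1.1571
D: (16 − 9)²/9 = 49/9 = 5.4444
E: (45 − 58)²/58 = 169/58 = 2.9138
F: (24 − 38)²/38 = 196/38 = 5.1579
The largest term is for A: 7.557.

A, 7.557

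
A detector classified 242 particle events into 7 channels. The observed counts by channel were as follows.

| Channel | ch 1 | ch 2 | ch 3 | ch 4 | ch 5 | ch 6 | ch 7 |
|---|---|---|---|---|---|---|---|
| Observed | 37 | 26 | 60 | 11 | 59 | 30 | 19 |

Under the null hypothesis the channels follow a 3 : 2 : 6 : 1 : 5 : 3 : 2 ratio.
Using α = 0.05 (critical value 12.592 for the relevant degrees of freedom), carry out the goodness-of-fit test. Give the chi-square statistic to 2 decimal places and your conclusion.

2.73; do not reject

Ratio total = 22. Expected counts: 242×3/22 = 33, 242×2/22 = 22, 242×6/22 = 66, 242×1/22 = 11, 242×5/22 = 55, 242×3/22 = 33, 242×2/22 = 22.
ch 1: (37 − 33)²/33 = 16/33 = 0.485
ch 2: (26 − 22)²/22 = 16/22 = 0.727
ch 3: (60 − 66)²/66 = 36/66 = 0.545
ch 4: (11 − 11)²/11 = 0/11 = 0.000
ch 5: (59 − 55)²/55 = 16/55 = 0.291
ch 6: (30 − 33)²/33 = 9/33 = 0.273
ch 7: (19 − 22)²/22 = 9/22 = 0.409
Sum = 2.73
df = 6. Since 2.73 < 12.592, we do not reject H₀.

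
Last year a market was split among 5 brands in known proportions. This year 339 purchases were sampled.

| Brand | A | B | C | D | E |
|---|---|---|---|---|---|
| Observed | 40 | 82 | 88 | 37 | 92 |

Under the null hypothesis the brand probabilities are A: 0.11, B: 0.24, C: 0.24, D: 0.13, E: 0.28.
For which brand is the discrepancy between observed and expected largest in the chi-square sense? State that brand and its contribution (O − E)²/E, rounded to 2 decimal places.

D, 1.13

Expected counts E_i = n·p_i: 339×0.11 = 37.29, 339×0.24 = 81.36, 339×0.24 = 81.36, 339×0.13 = 44.07, 339×0.28 = 94.92.
cat         O        E   (O−E)²/E
A          40    37.29      0.197
B          82    81.36      0.005
C          88    81.36      0.542
D          37    44.07      1.134
E          92    94.92      0.090
The largest term is for D: 1.13.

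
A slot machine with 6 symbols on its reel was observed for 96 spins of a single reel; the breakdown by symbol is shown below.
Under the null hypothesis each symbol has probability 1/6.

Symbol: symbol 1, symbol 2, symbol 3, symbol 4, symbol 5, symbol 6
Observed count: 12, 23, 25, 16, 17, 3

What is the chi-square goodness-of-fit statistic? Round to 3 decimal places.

Expected count for each of the 6 categories: 96/6 = 16.
χ² = (12−16)²/16 + (23−16)²/16 + (25−16)²/16 + (16−16)²/16 + (17−16)²/16 + (3−16)²/16
   = 1.0000 + 3.0625 + 5.0625 + 0.0000 + 0.0625 + 10.5625
Sum = 19.750

19.750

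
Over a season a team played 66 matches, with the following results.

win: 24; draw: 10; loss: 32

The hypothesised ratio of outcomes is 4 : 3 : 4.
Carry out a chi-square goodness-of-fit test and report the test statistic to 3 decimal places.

6.222

Ratio total = 11. Expected counts: 66×4/11 = 24, 66×3/11 = 18, 66×4/11 = 24.
win: (24 − 24)²/24 = 0/24 = 0.0000
draw: (10 − 18)²/18 = 64/18 = 3.5556
loss: (32 − 24)²/24 = 64/24 = 2.6667
Sum = 6.222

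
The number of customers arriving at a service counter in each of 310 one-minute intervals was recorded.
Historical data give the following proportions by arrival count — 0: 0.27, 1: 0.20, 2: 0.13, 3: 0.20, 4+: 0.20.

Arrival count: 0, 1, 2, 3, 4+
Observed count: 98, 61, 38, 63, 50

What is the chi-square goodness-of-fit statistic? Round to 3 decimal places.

4.929

Expected counts E_i = n·p_i: 310×0.27 = 83.7, 310×0.20 = 62, 310×0.13 = 40.3, 310×0.20 = 62, 310×0.20 = 62.
cat         O        E   (O−E)²/E
0          98     83.7     2.4431
1          61       62     0.0161
2          38     40.3     0.1313
3          63       62     0.0161
4+         50       62     2.3226
Sum = 4.929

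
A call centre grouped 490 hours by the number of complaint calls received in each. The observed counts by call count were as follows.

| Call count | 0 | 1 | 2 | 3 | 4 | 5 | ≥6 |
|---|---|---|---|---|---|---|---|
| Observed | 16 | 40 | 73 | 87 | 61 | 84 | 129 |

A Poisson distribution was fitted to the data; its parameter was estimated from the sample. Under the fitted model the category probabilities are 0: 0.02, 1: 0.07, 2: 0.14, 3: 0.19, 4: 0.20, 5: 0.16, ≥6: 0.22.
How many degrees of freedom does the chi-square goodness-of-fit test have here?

There are k = 7 categories and 1 parameter estimated from the data, so df = 7 − 1 − 1 = 5.

5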